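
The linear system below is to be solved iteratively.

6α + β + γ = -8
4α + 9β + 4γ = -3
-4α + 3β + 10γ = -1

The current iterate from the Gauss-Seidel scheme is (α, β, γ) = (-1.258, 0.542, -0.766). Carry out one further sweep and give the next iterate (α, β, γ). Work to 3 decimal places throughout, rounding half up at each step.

(-1.296, 0.583, -0.793)

One sweep:
  α = (-8 - (1)·0.542 - (1)·-0.766) / (6) = -1.296
  β = (-3 - (4)·-1.296 - (4)·-0.766) / (9) = 0.583
  γ = (-1 - (-4)·-1.296 - (3)·0.583) / (10) = -0.793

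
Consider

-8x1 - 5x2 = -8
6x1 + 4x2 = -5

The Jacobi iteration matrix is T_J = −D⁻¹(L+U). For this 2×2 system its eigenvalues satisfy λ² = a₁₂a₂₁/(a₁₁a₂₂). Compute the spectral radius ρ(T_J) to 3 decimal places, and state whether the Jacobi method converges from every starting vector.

a₁₂a₂₁/(a₁₁a₂₂) = (-5)·(6) / ((-8)·(4)) = 0.937500
ρ = √|0.937500| = √0.937500 = 0.968
ρ < 1, so Jacobi converges

0.968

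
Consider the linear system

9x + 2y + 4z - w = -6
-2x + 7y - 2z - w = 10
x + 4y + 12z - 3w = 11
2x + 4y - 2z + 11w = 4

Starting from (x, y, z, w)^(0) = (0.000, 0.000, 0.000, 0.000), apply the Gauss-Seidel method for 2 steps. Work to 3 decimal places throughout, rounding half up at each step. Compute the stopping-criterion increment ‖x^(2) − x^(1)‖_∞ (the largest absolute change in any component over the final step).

Iteration 1:
  x = (-6 - (2)·0.000 - (4)·0.000 - (-1)·0.000) / (9) = -0.667
  y = (10 - (-2)·-0.667 - (-2)·0.000 - (-1)·0.000) / (7) = 1.238
  z = (11 - (1)·-0.667 - (4)·1.238 - (-3)·0.000) / (12) = 0.560
  w = (4 - (2)·-0.667 - (4)·1.238 - (-2)·0.560) / (11) = 0.137
Iteration 2:
  x = (-6 - (2)·1.238 - (4)·0.560 - (-1)·0.137) / (9) = -1.175
  y = (10 - (-2)·-1.175 - (-2)·0.560 - (-1)·0.137) / (7) = 1.272
  z = (11 - (1)·-1.175 - (4)·1.272 - (-3)·0.137) / (12) = 0.625
  w = (4 - (2)·-1.175 - (4)·1.272 - (-2)·0.625) / (11) = 0.228
Change: (-0.508, 0.034, 0.065, 0.091) → max |·| = 0.508

0.508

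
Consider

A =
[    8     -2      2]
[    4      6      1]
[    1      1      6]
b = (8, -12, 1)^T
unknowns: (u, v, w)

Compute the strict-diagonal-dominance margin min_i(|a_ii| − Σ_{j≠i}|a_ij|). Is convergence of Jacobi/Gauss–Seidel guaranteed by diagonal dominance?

1

row 1: |8| − (2+2) = 4
row 2: |6| − (4+1) = 1
row 3: |6| − (1+1) = 4
minimum over rows = 1 → strictly diagonally dominant (convergence guaranteed)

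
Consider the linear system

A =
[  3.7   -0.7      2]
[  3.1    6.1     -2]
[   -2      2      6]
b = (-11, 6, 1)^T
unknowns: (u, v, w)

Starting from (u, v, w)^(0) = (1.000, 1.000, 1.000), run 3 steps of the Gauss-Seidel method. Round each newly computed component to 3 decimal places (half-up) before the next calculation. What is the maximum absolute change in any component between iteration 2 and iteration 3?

1.082

Iteration 1:
  u = (-11 - (-0.7)·1.000 - (2)·1.000) / (3.7) = -3.324
  v = (6 - (3.1)·-3.324 - (-2)·1.000) / (6.1) = 3.001
  w = (1 - (-2)·-3.324 - (2)·3.001) / (6) = -1.942
Iteration 2:
  u = (-11 - (-0.7)·3.001 - (2)·-1.942) / (3.7) = -1.355
  v = (6 - (3.1)·-1.355 - (-2)·-1.942) / (6.1) = 1.035
  w = (1 - (-2)·-1.355 - (2)·1.035) / (6) = -0.630
Iteration 3:
  u = (-11 - (-0.7)·1.035 - (2)·-0.630) / (3.7) = -2.437
  v = (6 - (3.1)·-2.437 - (-2)·-0.630) / (6.1) = 2.016
  w = (1 - (-2)·-2.437 - (2)·2.016) / (6) = -1.318
Change: (-1.082, 0.981, -0.688) → max |·| = 1.082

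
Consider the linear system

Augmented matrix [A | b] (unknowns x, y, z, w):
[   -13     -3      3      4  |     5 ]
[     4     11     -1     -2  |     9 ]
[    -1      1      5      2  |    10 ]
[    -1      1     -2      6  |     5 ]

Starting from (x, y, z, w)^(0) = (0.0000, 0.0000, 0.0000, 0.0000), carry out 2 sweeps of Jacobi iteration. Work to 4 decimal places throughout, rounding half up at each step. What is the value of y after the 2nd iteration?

1.2914

Iteration 1:
  x = (5 - (-3)·0.0000 - (3)·0.0000 - (4)·0.0000) / (-13) = -0.3846
  y = (9 - (4)·0.0000 - (-1)·0.0000 - (-2)·0.0000) / (11) = 0.8182
  z = (10 - (-1)·0.0000 - (1)·0.0000 - (2)·0.0000) / (5) = 2.0000
  w = (5 - (-1)·0.0000 - (1)·0.0000 - (-2)·0.0000) / (6) = 0.8333
Iteration 2:
  x = (5 - (-3)·0.8182 - (3)·2.0000 - (4)·0.8333) / (-13) = 0.1445
  y = (9 - (4)·-0.3846 - (-1)·2.0000 - (-2)·0.8333) / (11) = 1.2914
  z = (10 - (-1)·-0.3846 - (1)·0.8182 - (2)·0.8333) / (5) = 1.4261
  w = (5 - (-1)·-0.3846 - (1)·0.8182 - (-2)·2.0000) / (6) = 1.2995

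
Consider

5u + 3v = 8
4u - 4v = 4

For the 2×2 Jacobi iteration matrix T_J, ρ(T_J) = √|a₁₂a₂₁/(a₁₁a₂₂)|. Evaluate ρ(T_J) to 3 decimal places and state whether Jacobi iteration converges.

0.775

a₁₂a₂₁/(a₁₁a₂₂) = (3)·(4) / ((5)·(-4)) = -0.600000
ρ = √|-0.600000| = √0.600000 = 0.775
ρ < 1, so Jacobi converges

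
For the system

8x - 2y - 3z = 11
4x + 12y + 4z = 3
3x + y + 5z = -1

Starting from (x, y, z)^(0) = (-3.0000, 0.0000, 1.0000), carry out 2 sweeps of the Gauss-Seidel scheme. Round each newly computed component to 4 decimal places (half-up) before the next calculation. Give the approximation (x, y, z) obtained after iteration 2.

(0.7896, 0.3590, -0.7456)

Iteration 1:
  x = (11 - (-2)·0.0000 - (-3)·1.0000) / (8) = 1.7500
  y = (3 - (4)·1.7500 - (4)·1.0000) / (12) = -0.6667
  z = (-1 - (3)·1.7500 - (1)·-0.6667) / (5) = -1.1167
Iteration 2:
  x = (11 - (-2)·-0.6667 - (-3)·-1.1167) / (8) = 0.7896
  y = (3 - (4)·0.7896 - (4)·-1.1167) / (12) = 0.3590
  z = (-1 - (3)·0.7896 - (1)·0.3590) / (5) = -0.7456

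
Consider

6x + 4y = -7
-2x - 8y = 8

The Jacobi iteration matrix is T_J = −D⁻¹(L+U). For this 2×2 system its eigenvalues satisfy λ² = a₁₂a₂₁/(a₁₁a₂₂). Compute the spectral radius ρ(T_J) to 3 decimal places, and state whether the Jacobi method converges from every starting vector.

0.408

a₁₂a₂₁/(a₁₁a₂₂) = (4)·(-2) / ((6)·(-8)) = 0.166667
ρ = √|0.166667| = √0.166667 = 0.408
ρ < 1, so Jacobi converges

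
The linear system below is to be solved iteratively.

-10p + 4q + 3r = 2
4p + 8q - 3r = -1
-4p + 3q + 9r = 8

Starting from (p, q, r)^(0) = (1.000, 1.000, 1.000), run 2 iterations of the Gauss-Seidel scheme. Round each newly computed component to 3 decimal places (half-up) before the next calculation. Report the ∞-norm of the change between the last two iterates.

Iteration 1:
  p = (2 - (4)·1.000 - (3)·1.000) / (-10) = 0.500
  q = (-1 - (4)·0.500 - (-3)·1.000) / (8) = 0.000
  r = (8 - (-4)·0.500 - (3)·0.000) / (9) = 1.111
Iteration 2:
  p = (2 - (4)·0.000 - (3)·1.111) / (-10) = 0.133
  q = (-1 - (4)·0.133 - (-3)·1.111) / (8) = 0.225
  r = (8 - (-4)·0.133 - (3)·0.225) / (9) = 0.873
Change: (-0.367, 0.225, -0.238) → max |·| = 0.367

0.367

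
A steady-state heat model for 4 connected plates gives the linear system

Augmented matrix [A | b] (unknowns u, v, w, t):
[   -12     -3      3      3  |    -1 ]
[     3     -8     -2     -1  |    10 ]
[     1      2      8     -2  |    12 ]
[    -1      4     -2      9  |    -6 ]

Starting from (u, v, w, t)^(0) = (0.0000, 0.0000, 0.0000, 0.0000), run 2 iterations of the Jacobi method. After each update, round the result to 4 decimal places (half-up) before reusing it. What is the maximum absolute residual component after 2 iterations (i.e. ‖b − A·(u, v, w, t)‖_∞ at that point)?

3.8815

Iteration 1:
  u = (-1 - (-3)·0.0000 - (3)·0.0000 - (3)·0.0000) / (-12) = 0.0833
  v = (10 - (3)·0.0000 - (-2)·0.0000 - (-1)·0.0000) / (-8) = -1.2500
  w = (12 - (1)·0.0000 - (2)·0.0000 - (-2)·0.0000) / (8) = 1.5000
  t = (-6 - (-1)·0.0000 - (4)·0.0000 - (-2)·0.0000) / (9) = -0.6667
Iteration 2:
  u = (-1 - (-3)·-1.2500 - (3)·1.5000 - (3)·-0.6667) / (-12) = 0.6042
  v = (10 - (3)·0.0833 - (-2)·1.5000 - (-1)·-0.6667) / (-8) = -1.5104
  w = (12 - (1)·0.0833 - (2)·-1.2500 - (-2)·-0.6667) / (8) = 1.6354
  t = (-6 - (-1)·0.0833 - (4)·-1.2500 - (-2)·1.5000) / (9) = 0.2315
Residual b − A·x = (-3.8815, -0.3935, 1.7964, 1.8331); ∞-norm = 3.8815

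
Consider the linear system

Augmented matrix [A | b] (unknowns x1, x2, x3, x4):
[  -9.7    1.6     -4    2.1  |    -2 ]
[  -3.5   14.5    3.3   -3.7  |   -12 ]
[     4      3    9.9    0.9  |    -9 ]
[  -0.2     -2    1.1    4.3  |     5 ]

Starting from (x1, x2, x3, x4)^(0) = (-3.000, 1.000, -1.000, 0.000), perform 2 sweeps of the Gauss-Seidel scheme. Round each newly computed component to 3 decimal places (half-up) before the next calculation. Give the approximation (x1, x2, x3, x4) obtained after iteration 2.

(0.872, -0.037, -1.367, 1.536)

Iteration 1:
  x1 = (-2 - (1.6)·1.000 - (-4)·-1.000 - (2.1)·0.000) / (-9.7) = 0.784
  x2 = (-12 - (-3.5)·0.784 - (3.3)·-1.000 - (-3.7)·0.000) / (14.5) = -0.411
  x3 = (-9 - (4)·0.784 - (3)·-0.411 - (0.9)·0.000) / (9.9) = -1.101
  x4 = (5 - (-0.2)·0.784 - (-2)·-0.411 - (1.1)·-1.101) / (4.3) = 1.290
Iteration 2:
  x1 = (-2 - (1.6)·-0.411 - (-4)·-1.101 - (2.1)·1.290) / (-9.7) = 0.872
  x2 = (-12 - (-3.5)·0.872 - (3.3)·-1.101 - (-3.7)·1.290) / (14.5) = -0.037
  x3 = (-9 - (4)·0.872 - (3)·-0.037 - (0.9)·1.290) / (9.9) = -1.367
  x4 = (5 - (-0.2)·0.872 - (-2)·-0.037 - (1.1)·-1.367) / (4.3) = 1.536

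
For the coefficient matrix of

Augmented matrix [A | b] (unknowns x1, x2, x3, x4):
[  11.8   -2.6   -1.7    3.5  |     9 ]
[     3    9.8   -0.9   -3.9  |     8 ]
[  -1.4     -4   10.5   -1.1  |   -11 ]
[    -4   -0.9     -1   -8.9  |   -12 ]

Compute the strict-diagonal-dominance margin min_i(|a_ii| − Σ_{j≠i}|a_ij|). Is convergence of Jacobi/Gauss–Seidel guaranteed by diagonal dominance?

2

row 1: |11.8| − (2.6+1.7+3.5) = 4
row 2: |9.8| − (3+0.9+3.9) = 2
row 3: |10.5| − (1.4+4+1.1) = 4
row 4: |-8.9| − (4+0.9+1) = 3
minimum over rows = 2 → strictly diagonally dominant (convergence guaranteed)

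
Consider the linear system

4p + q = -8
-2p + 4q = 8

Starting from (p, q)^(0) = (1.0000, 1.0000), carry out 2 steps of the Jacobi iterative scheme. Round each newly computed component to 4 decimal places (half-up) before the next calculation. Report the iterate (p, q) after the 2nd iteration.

(-2.6250, 0.8750)

Iteration 1:
  p = (-8 - (1)·1.0000) / (4) = -2.2500
  q = (8 - (-2)·1.0000) / (4) = 2.5000
Iteration 2:
  p = (-8 - (1)·2.5000) / (4) = -2.6250
  q = (8 - (-2)·-2.2500) / (4) = 0.8750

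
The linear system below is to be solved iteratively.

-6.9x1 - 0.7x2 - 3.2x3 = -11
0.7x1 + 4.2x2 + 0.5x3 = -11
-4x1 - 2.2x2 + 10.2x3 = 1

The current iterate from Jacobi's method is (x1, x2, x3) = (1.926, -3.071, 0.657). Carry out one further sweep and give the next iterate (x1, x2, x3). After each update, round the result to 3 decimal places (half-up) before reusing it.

One sweep:
  x1 = (-11 - (-0.7)·-3.071 - (-3.2)·0.657) / (-6.9) = 1.601
  x2 = (-11 - (0.7)·1.926 - (0.5)·0.657) / (4.2) = -3.018
  x3 = (1 - (-4)·1.926 - (-2.2)·-3.071) / (10.2) = 0.191

(1.601, -3.018, 0.191)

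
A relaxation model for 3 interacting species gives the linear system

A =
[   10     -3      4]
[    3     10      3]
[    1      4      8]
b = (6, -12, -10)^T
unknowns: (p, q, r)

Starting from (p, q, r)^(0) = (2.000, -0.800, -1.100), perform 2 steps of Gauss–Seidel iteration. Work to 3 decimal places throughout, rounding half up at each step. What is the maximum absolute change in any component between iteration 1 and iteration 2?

0.215

Iteration 1:
  p = (6 - (-3)·-0.800 - (4)·-1.100) / (10) = 0.800
  q = (-12 - (3)·0.800 - (3)·-1.100) / (10) = -1.110
  r = (-10 - (1)·0.800 - (4)·-1.110) / (8) = -0.795
Iteration 2:
  p = (6 - (-3)·-1.110 - (4)·-0.795) / (10) = 0.585
  q = (-12 - (3)·0.585 - (3)·-0.795) / (10) = -1.137
  r = (-10 - (1)·0.585 - (4)·-1.137) / (8) = -0.755
Change: (-0.215, -0.027, 0.040) → max |·| = 0.215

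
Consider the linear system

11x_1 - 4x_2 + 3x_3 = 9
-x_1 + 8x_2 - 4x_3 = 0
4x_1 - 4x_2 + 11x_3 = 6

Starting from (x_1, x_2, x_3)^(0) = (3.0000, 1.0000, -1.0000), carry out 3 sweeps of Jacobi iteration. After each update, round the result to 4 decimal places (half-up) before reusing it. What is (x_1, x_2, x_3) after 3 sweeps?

(0.8591, 0.0883, 0.2795)

Iteration 1:
  x_1 = (9 - (-4)·1.0000 - (3)·-1.0000) / (11) = 1.4545
  x_2 = (0 - (-1)·3.0000 - (-4)·-1.0000) / (8) = -0.1250
  x_3 = (6 - (4)·3.0000 - (-4)·1.0000) / (11) = -0.1818
Iteration 2:
  x_1 = (9 - (-4)·-0.1250 - (3)·-0.1818) / (11) = 0.8223
  x_2 = (0 - (-1)·1.4545 - (-4)·-0.1818) / (8) = 0.0909
  x_3 = (6 - (4)·1.4545 - (-4)·-0.1250) / (11) = -0.0289
Iteration 3:
  x_1 = (9 - (-4)·0.0909 - (3)·-0.0289) / (11) = 0.8591
  x_2 = (0 - (-1)·0.8223 - (-4)·-0.0289) / (8) = 0.0883
  x_3 = (6 - (4)·0.8223 - (-4)·0.0909) / (11) = 0.2795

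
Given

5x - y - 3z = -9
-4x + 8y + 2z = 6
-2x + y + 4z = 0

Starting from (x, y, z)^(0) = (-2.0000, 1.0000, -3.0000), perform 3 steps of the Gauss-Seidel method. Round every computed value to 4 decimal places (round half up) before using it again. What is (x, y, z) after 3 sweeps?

(-2.6616, -0.2428, -1.2701)

Iteration 1:
  x = (-9 - (-1)·1.0000 - (-3)·-3.0000) / (5) = -3.4000
  y = (6 - (-4)·-3.4000 - (2)·-3.0000) / (8) = -0.2000
  z = (0 - (-2)·-3.4000 - (1)·-0.2000) / (4) = -1.6500
Iteration 2:
  x = (-9 - (-1)·-0.2000 - (-3)·-1.6500) / (5) = -2.8300
  y = (6 - (-4)·-2.8300 - (2)·-1.6500) / (8) = -0.2525
  z = (0 - (-2)·-2.8300 - (1)·-0.2525) / (4) = -1.3519
Iteration 3:
  x = (-9 - (-1)·-0.2525 - (-3)·-1.3519) / (5) = -2.6616
  y = (6 - (-4)·-2.6616 - (2)·-1.3519) / (8) = -0.2428
  z = (0 - (-2)·-2.6616 - (1)·-0.2428) / (4) = -1.2701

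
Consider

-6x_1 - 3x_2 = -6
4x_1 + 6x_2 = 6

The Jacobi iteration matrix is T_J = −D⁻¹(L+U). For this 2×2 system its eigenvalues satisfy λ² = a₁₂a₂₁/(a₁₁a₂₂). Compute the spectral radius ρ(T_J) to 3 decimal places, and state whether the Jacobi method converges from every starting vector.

a₁₂a₂₁/(a₁₁a₂₂) = (-3)·(4) / ((-6)·(6)) = 0.333333
ρ = √|0.333333| = √0.333333 = 0.577
ρ < 1, so Jacobi converges

0.577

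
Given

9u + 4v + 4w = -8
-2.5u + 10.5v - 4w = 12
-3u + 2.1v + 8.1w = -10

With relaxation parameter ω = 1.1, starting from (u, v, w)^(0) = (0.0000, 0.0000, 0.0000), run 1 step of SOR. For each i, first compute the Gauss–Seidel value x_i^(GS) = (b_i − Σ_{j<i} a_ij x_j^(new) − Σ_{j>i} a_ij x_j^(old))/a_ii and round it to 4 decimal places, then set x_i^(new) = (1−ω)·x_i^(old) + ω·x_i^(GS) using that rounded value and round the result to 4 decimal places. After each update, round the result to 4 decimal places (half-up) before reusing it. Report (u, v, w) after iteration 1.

(-0.9778, 1.0010, -2.0418)

Iteration 1:
  u: GS value = (-8 - (4)·0.0000 - (4)·0.0000) / (9) = -0.8889;  u ← (1−ω)·0.0000 + ω·-0.8889 = -0.9778
  v: GS value = (12 - (-2.5)·-0.9778 - (-4)·0.0000) / (10.5) = 0.9100;  v ← (1−ω)·0.0000 + ω·0.9100 = 1.0010
  w: GS value = (-10 - (-3)·-0.9778 - (2.1)·1.0010) / (8.1) = -1.8562;  w ← (1−ω)·0.0000 + ω·-1.8562 = -2.0418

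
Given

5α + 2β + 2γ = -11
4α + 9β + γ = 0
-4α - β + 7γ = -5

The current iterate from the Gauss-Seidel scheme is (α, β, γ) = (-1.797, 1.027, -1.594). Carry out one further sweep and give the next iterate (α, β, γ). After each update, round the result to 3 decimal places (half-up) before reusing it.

One sweep:
  α = (-11 - (2)·1.027 - (2)·-1.594) / (5) = -1.973
  β = (0 - (4)·-1.973 - (1)·-1.594) / (9) = 1.054
  γ = (-5 - (-4)·-1.973 - (-1)·1.054) / (7) = -1.691

(-1.973, 1.054, -1.691)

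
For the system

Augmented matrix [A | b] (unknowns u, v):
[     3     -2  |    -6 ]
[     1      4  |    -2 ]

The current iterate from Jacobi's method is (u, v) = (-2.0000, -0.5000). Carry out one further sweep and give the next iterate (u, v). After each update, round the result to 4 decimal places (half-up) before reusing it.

(-2.3333, 0.0000)

One sweep:
  u = (-6 - (-2)·-0.5000) / (3) = -2.3333
  v = (-2 - (1)·-2.0000) / (4) = 0.0000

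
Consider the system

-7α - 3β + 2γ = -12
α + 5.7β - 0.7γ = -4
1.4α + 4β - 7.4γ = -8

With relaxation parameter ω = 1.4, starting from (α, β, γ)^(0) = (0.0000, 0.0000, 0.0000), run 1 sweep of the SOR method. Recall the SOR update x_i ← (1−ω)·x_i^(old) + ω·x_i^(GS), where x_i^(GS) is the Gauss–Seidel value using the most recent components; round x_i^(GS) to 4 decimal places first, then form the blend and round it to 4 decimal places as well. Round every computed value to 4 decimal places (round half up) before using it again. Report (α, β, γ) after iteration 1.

(2.4000, -1.5719, 0.9597)

Iteration 1:
  α: GS value = (-12 - (-3)·0.0000 - (2)·0.0000) / (-7) = 1.7143;  α ← (1−ω)·0.0000 + ω·1.7143 = 2.4000
  β: GS value = (-4 - (1)·2.4000 - (-0.7)·0.0000) / (5.7) = -1.1228;  β ← (1−ω)·0.0000 + ω·-1.1228 = -1.5719
  γ: GS value = (-8 - (1.4)·2.4000 - (4)·-1.5719) / (-7.4) = 0.6855;  γ ← (1−ω)·0.0000 + ω·0.6855 = 0.9597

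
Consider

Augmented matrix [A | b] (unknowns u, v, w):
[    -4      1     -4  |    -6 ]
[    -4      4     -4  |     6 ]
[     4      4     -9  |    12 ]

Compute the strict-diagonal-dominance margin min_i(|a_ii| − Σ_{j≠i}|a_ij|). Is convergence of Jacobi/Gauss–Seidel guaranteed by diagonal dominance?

-4

row 1: |-4| − (1+4) = -1
row 2: |4| − (4+4) = -4
row 3: |-9| − (4+4) = 1
minimum over rows = -4 → not strictly diagonally dominant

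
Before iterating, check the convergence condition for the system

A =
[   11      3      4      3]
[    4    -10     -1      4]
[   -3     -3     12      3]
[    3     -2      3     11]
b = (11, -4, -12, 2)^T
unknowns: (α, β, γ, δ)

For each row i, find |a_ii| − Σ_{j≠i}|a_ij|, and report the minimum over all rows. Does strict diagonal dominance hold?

row 1: |11| − (3+4+3) = 1
row 2: |-10| − (4+1+4) = 1
row 3: |12| − (3+3+3) = 3
row 4: |11| − (3+2+3) = 3
minimum over rows = 1 → strictly diagonally dominant (convergence guaranteed)

1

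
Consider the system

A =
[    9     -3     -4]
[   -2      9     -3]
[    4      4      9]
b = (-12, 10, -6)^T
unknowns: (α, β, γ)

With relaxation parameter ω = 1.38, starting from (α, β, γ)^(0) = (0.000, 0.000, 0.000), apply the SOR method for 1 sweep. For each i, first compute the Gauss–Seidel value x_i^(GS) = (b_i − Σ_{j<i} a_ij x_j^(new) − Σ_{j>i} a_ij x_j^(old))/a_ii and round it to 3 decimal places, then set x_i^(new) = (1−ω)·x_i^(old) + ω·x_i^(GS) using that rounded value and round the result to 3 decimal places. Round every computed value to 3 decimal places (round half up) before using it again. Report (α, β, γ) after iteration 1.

(-1.840, 0.969, -0.386)

Iteration 1:
  α: GS value = (-12 - (-3)·0.000 - (-4)·0.000) / (9) = -1.333;  α ← (1−ω)·0.000 + ω·-1.333 = -1.840
  β: GS value = (10 - (-2)·-1.840 - (-3)·0.000) / (9) = 0.702;  β ← (1−ω)·0.000 + ω·0.702 = 0.969
  γ: GS value = (-6 - (4)·-1.840 - (4)·0.969) / (9) = -0.280;  γ ← (1−ω)·0.000 + ω·-0.280 = -0.386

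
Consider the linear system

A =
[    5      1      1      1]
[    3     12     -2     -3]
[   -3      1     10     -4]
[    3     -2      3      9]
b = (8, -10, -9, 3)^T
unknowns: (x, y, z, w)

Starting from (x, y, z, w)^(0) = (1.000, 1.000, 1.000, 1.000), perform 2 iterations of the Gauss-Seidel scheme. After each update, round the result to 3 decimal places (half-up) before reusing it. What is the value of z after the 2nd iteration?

Iteration 1:
  x = (8 - (1)·1.000 - (1)·1.000 - (1)·1.000) / (5) = 1.000
  y = (-10 - (3)·1.000 - (-2)·1.000 - (-3)·1.000) / (12) = -0.667
  z = (-9 - (-3)·1.000 - (1)·-0.667 - (-4)·1.000) / (10) = -0.133
  w = (3 - (3)·1.000 - (-2)·-0.667 - (3)·-0.133) / (9) = -0.104
Iteration 2:
  x = (8 - (1)·-0.667 - (1)·-0.133 - (1)·-0.104) / (5) = 1.781
  y = (-10 - (3)·1.781 - (-2)·-0.133 - (-3)·-0.104) / (12) = -1.327
  z = (-9 - (-3)·1.781 - (1)·-1.327 - (-4)·-0.104) / (10) = -0.275
  w = (3 - (3)·1.781 - (-2)·-1.327 - (3)·-0.275) / (9) = -0.464

-0.275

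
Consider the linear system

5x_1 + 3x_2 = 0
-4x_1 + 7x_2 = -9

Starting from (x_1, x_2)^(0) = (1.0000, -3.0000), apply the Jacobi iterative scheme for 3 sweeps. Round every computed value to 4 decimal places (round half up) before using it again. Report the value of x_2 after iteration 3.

-1.0408

Iteration 1:
  x_1 = (0 - (3)·-3.0000) / (5) = 1.8000
  x_2 = (-9 - (-4)·1.0000) / (7) = -0.7143
Iteration 2:
  x_1 = (0 - (3)·-0.7143) / (5) = 0.4286
  x_2 = (-9 - (-4)·1.8000) / (7) = -0.2571
Iteration 3:
  x_1 = (0 - (3)·-0.2571) / (5) = 0.1543
  x_2 = (-9 - (-4)·0.4286) / (7) = -1.0408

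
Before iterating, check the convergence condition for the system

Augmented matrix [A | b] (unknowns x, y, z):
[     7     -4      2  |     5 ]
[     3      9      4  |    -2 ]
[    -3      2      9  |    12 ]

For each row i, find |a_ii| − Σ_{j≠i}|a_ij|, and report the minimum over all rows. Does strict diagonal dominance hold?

row 1: |7| − (4+2) = 1
row 2: |9| − (3+4) = 2
row 3: |9| − (3+2) = 4
minimum over rows = 1 → strictly diagonally dominant (convergence guaranteed)

1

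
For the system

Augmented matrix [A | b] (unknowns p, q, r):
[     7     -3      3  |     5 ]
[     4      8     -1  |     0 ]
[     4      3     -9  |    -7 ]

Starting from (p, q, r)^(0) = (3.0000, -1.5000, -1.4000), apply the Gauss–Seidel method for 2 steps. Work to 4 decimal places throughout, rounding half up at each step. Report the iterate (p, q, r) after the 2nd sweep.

(0.1072, 0.0596, 0.8453)

Iteration 1:
  p = (5 - (-3)·-1.5000 - (3)·-1.4000) / (7) = 0.6714
  q = (0 - (4)·0.6714 - (-1)·-1.4000) / (8) = -0.5107
  r = (-7 - (4)·0.6714 - (3)·-0.5107) / (-9) = 0.9059
Iteration 2:
  p = (5 - (-3)·-0.5107 - (3)·0.9059) / (7) = 0.1072
  q = (0 - (4)·0.1072 - (-1)·0.9059) / (8) = 0.0596
  r = (-7 - (4)·0.1072 - (3)·0.0596) / (-9) = 0.8453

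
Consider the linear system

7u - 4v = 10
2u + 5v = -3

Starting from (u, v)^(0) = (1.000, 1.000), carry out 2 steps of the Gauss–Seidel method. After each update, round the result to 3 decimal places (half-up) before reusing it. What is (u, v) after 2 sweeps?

Iteration 1:
  u = (10 - (-4)·1.000) / (7) = 2.000
  v = (-3 - (2)·2.000) / (5) = -1.400
Iteration 2:
  u = (10 - (-4)·-1.400) / (7) = 0.629
  v = (-3 - (2)·0.629) / (5) = -0.852

(0.629, -0.852)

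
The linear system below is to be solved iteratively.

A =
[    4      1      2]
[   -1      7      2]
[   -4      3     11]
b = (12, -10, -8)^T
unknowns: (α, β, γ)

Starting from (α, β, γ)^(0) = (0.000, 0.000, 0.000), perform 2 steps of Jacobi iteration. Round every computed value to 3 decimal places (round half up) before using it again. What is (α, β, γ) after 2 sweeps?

Iteration 1:
  α = (12 - (1)·0.000 - (2)·0.000) / (4) = 3.000
  β = (-10 - (-1)·0.000 - (2)·0.000) / (7) = -1.429
  γ = (-8 - (-4)·0.000 - (3)·0.000) / (11) = -0.727
Iteration 2:
  α = (12 - (1)·-1.429 - (2)·-0.727) / (4) = 3.721
  β = (-10 - (-1)·3.000 - (2)·-0.727) / (7) = -0.792
  γ = (-8 - (-4)·3.000 - (3)·-1.429) / (11) = 0.753

(3.721, -0.792, 0.753)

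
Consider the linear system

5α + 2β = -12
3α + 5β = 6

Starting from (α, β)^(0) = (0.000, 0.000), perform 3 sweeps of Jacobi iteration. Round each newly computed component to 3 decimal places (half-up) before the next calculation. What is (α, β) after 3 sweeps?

(-3.456, 2.928)

Iteration 1:
  α = (-12 - (2)·0.000) / (5) = -2.400
  β = (6 - (3)·0.000) / (5) = 1.200
Iteration 2:
  α = (-12 - (2)·1.200) / (5) = -2.880
  β = (6 - (3)·-2.400) / (5) = 2.640
Iteration 3:
  α = (-12 - (2)·2.640) / (5) = -3.456
  β = (6 - (3)·-2.880) / (5) = 2.928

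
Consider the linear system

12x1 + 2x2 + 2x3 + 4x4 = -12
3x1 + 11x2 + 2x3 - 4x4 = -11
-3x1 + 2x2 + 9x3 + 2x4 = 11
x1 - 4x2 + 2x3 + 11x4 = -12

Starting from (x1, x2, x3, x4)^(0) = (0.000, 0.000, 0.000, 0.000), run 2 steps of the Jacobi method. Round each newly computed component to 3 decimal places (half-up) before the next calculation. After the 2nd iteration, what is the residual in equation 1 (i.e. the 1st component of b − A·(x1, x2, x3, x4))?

2.404

Iteration 1:
  x1 = (-12 - (2)·0.000 - (2)·0.000 - (4)·0.000) / (12) = -1.000
  x2 = (-11 - (3)·0.000 - (2)·0.000 - (-4)·0.000) / (11) = -1.000
  x3 = (11 - (-3)·0.000 - (2)·0.000 - (2)·0.000) / (9) = 1.222
  x4 = (-12 - (1)·0.000 - (-4)·0.000 - (2)·0.000) / (11) = -1.091
Iteration 2:
  x1 = (-12 - (2)·-1.000 - (2)·1.222 - (4)·-1.091) / (12) = -0.673
  x2 = (-11 - (3)·-1.000 - (2)·1.222 - (-4)·-1.091) / (11) = -1.346
  x3 = (11 - (-3)·-1.000 - (2)·-1.000 - (2)·-1.091) / (9) = 1.354
  x4 = (-12 - (1)·-1.000 - (-4)·-1.000 - (2)·1.222) / (11) = -1.586
Residual b − A·x = (2.404, -3.227, 2.659, -1.973)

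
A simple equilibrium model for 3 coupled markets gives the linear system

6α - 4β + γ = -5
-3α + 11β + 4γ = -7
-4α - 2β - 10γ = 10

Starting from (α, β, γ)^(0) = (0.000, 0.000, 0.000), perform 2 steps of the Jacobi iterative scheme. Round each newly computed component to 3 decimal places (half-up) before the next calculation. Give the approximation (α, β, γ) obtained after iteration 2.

(-1.091, -0.500, -0.540)

Iteration 1:
  α = (-5 - (-4)·0.000 - (1)·0.000) / (6) = -0.833
  β = (-7 - (-3)·0.000 - (4)·0.000) / (11) = -0.636
  γ = (10 - (-4)·0.000 - (-2)·0.000) / (-10) = -1.000
Iteration 2:
  α = (-5 - (-4)·-0.636 - (1)·-1.000) / (6) = -1.091
  β = (-7 - (-3)·-0.833 - (4)·-1.000) / (11) = -0.500
  γ = (10 - (-4)·-0.833 - (-2)·-0.636) / (-10) = -0.540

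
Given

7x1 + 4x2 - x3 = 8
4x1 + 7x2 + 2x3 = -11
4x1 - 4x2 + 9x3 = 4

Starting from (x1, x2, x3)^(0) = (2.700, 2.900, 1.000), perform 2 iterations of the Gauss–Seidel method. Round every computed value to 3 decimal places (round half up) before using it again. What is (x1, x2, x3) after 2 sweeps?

Iteration 1:
  x1 = (8 - (4)·2.900 - (-1)·1.000) / (7) = -0.371
  x2 = (-11 - (4)·-0.371 - (2)·1.000) / (7) = -1.645
  x3 = (4 - (4)·-0.371 - (-4)·-1.645) / (9) = -0.122
Iteration 2:
  x1 = (8 - (4)·-1.645 - (-1)·-0.122) / (7) = 2.065
  x2 = (-11 - (4)·2.065 - (2)·-0.122) / (7) = -2.717
  x3 = (4 - (4)·2.065 - (-4)·-2.717) / (9) = -1.681

(2.065, -2.717, -1.681)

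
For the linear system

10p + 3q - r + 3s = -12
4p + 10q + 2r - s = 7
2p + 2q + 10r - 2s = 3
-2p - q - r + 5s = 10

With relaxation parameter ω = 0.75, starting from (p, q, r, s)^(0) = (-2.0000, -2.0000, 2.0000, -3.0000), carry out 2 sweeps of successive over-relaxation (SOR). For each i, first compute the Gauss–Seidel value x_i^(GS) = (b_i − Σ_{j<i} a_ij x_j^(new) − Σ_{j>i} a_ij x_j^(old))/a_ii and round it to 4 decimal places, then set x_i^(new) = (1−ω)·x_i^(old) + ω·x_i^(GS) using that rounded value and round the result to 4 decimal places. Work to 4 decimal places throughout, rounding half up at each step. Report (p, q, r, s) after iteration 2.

(-0.9569, 0.6943, 0.4598, 1.5605)

Iteration 1:
  p: GS value = (-12 - (3)·-2.0000 - (-1)·2.0000 - (3)·-3.0000) / (10) = 0.5000;  p ← (1−ω)·-2.0000 + ω·0.5000 = -0.1250
  q: GS value = (7 - (4)·-0.1250 - (2)·2.0000 - (-1)·-3.0000) / (10) = 0.0500;  q ← (1−ω)·-2.0000 + ω·0.0500 = -0.4625
  r: GS value = (3 - (2)·-0.1250 - (2)·-0.4625 - (-2)·-3.0000) / (10) = -0.1825;  r ← (1−ω)·2.0000 + ω·-0.1825 = 0.3631
  s: GS value = (10 - (-2)·-0.1250 - (-1)·-0.4625 - (-1)·0.3631) / (5) = 1.9301;  s ← (1−ω)·-3.0000 + ω·1.9301 = 0.6976
Iteration 2:
  p: GS value = (-12 - (3)·-0.4625 - (-1)·0.3631 - (3)·0.6976) / (10) = -1.2342;  p ← (1−ω)·-0.1250 + ω·-1.2342 = -0.9569
  q: GS value = (7 - (4)·-0.9569 - (2)·0.3631 - (-1)·0.6976) / (10) = 1.0799;  q ← (1−ω)·-0.4625 + ω·1.0799 = 0.6943
  r: GS value = (3 - (2)·-0.9569 - (2)·0.6943 - (-2)·0.6976) / (10) = 0.4920;  r ← (1−ω)·0.3631 + ω·0.4920 = 0.4598
  s: GS value = (10 - (-2)·-0.9569 - (-1)·0.6943 - (-1)·0.4598) / (5) = 1.8481;  s ← (1−ω)·0.6976 + ω·1.8481 = 1.5605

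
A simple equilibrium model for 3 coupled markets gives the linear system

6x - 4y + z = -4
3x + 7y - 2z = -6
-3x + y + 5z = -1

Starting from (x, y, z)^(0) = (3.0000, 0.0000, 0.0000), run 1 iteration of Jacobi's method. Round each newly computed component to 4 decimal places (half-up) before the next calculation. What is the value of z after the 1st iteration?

1.6000

Iteration 1:
  x = (-4 - (-4)·0.0000 - (1)·0.0000) / (6) = -0.6667
  y = (-6 - (3)·3.0000 - (-2)·0.0000) / (7) = -2.1429
  z = (-1 - (-3)·3.0000 - (1)·0.0000) / (5) = 1.6000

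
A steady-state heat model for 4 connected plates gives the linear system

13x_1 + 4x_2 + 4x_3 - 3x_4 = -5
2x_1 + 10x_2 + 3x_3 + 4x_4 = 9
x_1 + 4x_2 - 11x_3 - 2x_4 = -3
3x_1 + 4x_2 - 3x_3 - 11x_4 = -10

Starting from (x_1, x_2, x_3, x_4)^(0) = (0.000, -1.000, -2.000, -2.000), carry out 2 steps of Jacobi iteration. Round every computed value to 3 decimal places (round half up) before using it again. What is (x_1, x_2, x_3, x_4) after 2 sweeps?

(-0.925, 0.366, 0.918, 1.692)

Iteration 1:
  x_1 = (-5 - (4)·-1.000 - (4)·-2.000 - (-3)·-2.000) / (13) = 0.077
  x_2 = (9 - (2)·0.000 - (3)·-2.000 - (4)·-2.000) / (10) = 2.300
  x_3 = (-3 - (1)·0.000 - (4)·-1.000 - (-2)·-2.000) / (-11) = 0.273
  x_4 = (-10 - (3)·0.000 - (4)·-1.000 - (-3)·-2.000) / (-11) = 1.091
Iteration 2:
  x_1 = (-5 - (4)·2.300 - (4)·0.273 - (-3)·1.091) / (13) = -0.925
  x_2 = (9 - (2)·0.077 - (3)·0.273 - (4)·1.091) / (10) = 0.366
  x_3 = (-3 - (1)·0.077 - (4)·2.300 - (-2)·1.091) / (-11) = 0.918
  x_4 = (-10 - (3)·0.077 - (4)·2.300 - (-3)·0.273) / (-11) = 1.692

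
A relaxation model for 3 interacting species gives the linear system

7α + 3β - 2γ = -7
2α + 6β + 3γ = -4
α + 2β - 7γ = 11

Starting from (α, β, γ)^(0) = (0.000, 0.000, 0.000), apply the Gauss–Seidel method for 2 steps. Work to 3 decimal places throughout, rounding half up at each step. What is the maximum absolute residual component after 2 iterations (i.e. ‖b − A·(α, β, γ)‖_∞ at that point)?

Iteration 1:
  α = (-7 - (3)·0.000 - (-2)·0.000) / (7) = -1.000
  β = (-4 - (2)·-1.000 - (3)·0.000) / (6) = -0.333
  γ = (11 - (1)·-1.000 - (2)·-0.333) / (-7) = -1.809
Iteration 2:
  α = (-7 - (3)·-0.333 - (-2)·-1.809) / (7) = -1.374
  β = (-4 - (2)·-1.374 - (3)·-1.809) / (6) = 0.696
  γ = (11 - (1)·-1.374 - (2)·0.696) / (-7) = -1.569
Residual b − A·x = (-2.608, -0.721, -0.001); ∞-norm = 2.608

2.608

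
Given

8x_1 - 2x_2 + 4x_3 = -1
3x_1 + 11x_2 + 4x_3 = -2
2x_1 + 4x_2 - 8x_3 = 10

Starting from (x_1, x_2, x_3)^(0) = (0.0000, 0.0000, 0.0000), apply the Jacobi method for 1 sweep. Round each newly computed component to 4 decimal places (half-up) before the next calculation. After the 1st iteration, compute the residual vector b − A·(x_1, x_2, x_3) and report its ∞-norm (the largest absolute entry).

Iteration 1:
  x_1 = (-1 - (-2)·0.0000 - (4)·0.0000) / (8) = -0.1250
  x_2 = (-2 - (3)·0.0000 - (4)·0.0000) / (11) = -0.1818
  x_3 = (10 - (2)·0.0000 - (4)·0.0000) / (-8) = -1.2500
Residual b − A·x = (4.6364, 5.3748, 0.9772); ∞-norm = 5.3748

5.3748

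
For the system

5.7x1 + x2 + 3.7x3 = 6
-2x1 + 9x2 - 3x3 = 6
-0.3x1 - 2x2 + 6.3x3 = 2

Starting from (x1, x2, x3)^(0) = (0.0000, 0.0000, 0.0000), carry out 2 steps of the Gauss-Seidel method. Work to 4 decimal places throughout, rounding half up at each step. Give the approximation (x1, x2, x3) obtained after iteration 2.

Iteration 1:
  x1 = (6 - (1)·0.0000 - (3.7)·0.0000) / (5.7) = 1.0526
  x2 = (6 - (-2)·1.0526 - (-3)·0.0000) / (9) = 0.9006
  x3 = (2 - (-0.3)·1.0526 - (-2)·0.9006) / (6.3) = 0.6535
Iteration 2:
  x1 = (6 - (1)·0.9006 - (3.7)·0.6535) / (5.7) = 0.4704
  x2 = (6 - (-2)·0.4704 - (-3)·0.6535) / (9) = 0.9890
  x3 = (2 - (-0.3)·0.4704 - (-2)·0.9890) / (6.3) = 0.6538

(0.4704, 0.9890, 0.6538)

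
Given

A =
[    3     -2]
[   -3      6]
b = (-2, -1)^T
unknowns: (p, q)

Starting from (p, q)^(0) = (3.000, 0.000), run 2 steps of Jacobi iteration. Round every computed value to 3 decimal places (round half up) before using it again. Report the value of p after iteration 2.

Iteration 1:
  p = (-2 - (-2)·0.000) / (3) = -0.667
  q = (-1 - (-3)·3.000) / (6) = 1.333
Iteration 2:
  p = (-2 - (-2)·1.333) / (3) = 0.222
  q = (-1 - (-3)·-0.667) / (6) = -0.500

0.222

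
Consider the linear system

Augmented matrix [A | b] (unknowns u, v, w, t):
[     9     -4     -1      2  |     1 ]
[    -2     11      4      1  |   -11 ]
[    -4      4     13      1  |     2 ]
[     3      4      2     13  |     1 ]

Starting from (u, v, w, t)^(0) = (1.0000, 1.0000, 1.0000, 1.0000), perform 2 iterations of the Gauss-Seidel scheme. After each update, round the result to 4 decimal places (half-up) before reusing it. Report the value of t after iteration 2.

0.5456

Iteration 1:
  u = (1 - (-4)·1.0000 - (-1)·1.0000 - (2)·1.0000) / (9) = 0.4444
  v = (-11 - (-2)·0.4444 - (4)·1.0000 - (1)·1.0000) / (11) = -1.3737
  w = (2 - (-4)·0.4444 - (4)·-1.3737 - (1)·1.0000) / (13) = 0.6363
  t = (1 - (3)·0.4444 - (4)·-1.3737 - (2)·0.6363) / (13) = 0.2992
Iteration 2:
  u = (1 - (-4)·-1.3737 - (-1)·0.6363 - (2)·0.2992) / (9) = -0.4952
  v = (-11 - (-2)·-0.4952 - (4)·0.6363 - (1)·0.2992) / (11) = -1.3486
  w = (2 - (-4)·-0.4952 - (4)·-1.3486 - (1)·0.2992) / (13) = 0.3934
  t = (1 - (3)·-0.4952 - (4)·-1.3486 - (2)·0.3934) / (13) = 0.5456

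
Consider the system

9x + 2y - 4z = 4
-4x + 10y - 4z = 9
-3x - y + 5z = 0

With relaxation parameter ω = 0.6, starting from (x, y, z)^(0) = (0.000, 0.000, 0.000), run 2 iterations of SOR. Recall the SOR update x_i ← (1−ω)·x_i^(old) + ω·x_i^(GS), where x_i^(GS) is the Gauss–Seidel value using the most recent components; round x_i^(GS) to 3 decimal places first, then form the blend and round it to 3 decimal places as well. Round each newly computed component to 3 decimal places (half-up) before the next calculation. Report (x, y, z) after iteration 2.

Iteration 1:
  x: GS value = (4 - (2)·0.000 - (-4)·0.000) / (9) = 0.444;  x ← (1−ω)·0.000 + ω·0.444 = 0.266
  y: GS value = (9 - (-4)·0.266 - (-4)·0.000) / (10) = 1.006;  y ← (1−ω)·0.000 + ω·1.006 = 0.604
  z: GS value = (0 - (-3)·0.266 - (-1)·0.604) / (5) = 0.280;  z ← (1−ω)·0.000 + ω·0.280 = 0.168
Iteration 2:
  x: GS value = (4 - (2)·0.604 - (-4)·0.168) / (9) = 0.385;  x ← (1−ω)·0.266 + ω·0.385 = 0.337
  y: GS value = (9 - (-4)·0.337 - (-4)·0.168) / (10) = 1.102;  y ← (1−ω)·0.604 + ω·1.102 = 0.903
  z: GS value = (0 - (-3)·0.337 - (-1)·0.903) / (5) = 0.383;  z ← (1−ω)·0.168 + ω·0.383 = 0.297

(0.337, 0.903, 0.297)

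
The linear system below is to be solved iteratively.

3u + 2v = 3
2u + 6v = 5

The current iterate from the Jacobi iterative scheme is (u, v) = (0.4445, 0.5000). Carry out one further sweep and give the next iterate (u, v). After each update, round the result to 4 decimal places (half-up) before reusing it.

One sweep:
  u = (3 - (2)·0.5000) / (3) = 0.6667
  v = (5 - (2)·0.4445) / (6) = 0.6852

(0.6667, 0.6852)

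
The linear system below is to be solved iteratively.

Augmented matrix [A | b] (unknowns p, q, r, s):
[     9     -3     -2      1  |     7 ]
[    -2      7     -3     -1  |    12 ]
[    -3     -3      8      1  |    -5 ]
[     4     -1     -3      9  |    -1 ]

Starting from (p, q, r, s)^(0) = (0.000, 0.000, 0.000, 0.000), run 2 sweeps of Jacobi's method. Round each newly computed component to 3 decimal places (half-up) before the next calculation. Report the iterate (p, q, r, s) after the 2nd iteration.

(1.223, 1.653, 0.323, -0.475)

Iteration 1:
  p = (7 - (-3)·0.000 - (-2)·0.000 - (1)·0.000) / (9) = 0.778
  q = (12 - (-2)·0.000 - (-3)·0.000 - (-1)·0.000) / (7) = 1.714
  r = (-5 - (-3)·0.000 - (-3)·0.000 - (1)·0.000) / (8) = -0.625
  s = (-1 - (4)·0.000 - (-1)·0.000 - (-3)·0.000) / (9) = -0.111
Iteration 2:
  p = (7 - (-3)·1.714 - (-2)·-0.625 - (1)·-0.111) / (9) = 1.223
  q = (12 - (-2)·0.778 - (-3)·-0.625 - (-1)·-0.111) / (7) = 1.653
  r = (-5 - (-3)·0.778 - (-3)·1.714 - (1)·-0.111) / (8) = 0.323
  s = (-1 - (4)·0.778 - (-1)·1.714 - (-3)·-0.625) / (9) = -0.475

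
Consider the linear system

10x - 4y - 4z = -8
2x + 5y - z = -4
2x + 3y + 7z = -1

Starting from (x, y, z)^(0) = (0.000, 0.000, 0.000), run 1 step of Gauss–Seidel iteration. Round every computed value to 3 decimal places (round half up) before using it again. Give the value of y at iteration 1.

-0.480

Iteration 1:
  x = (-8 - (-4)·0.000 - (-4)·0.000) / (10) = -0.800
  y = (-4 - (2)·-0.800 - (-1)·0.000) / (5) = -0.480
  z = (-1 - (2)·-0.800 - (3)·-0.480) / (7) = 0.291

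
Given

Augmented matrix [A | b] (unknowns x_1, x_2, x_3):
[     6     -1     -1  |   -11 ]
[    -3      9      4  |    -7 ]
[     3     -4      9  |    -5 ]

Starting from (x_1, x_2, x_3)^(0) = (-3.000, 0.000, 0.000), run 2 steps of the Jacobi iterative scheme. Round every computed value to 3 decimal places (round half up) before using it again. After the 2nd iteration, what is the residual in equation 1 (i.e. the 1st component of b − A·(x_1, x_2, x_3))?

Iteration 1:
  x_1 = (-11 - (-1)·0.000 - (-1)·0.000) / (6) = -1.833
  x_2 = (-7 - (-3)·-3.000 - (4)·0.000) / (9) = -1.778
  x_3 = (-5 - (3)·-3.000 - (-4)·0.000) / (9) = 0.444
Iteration 2:
  x_1 = (-11 - (-1)·-1.778 - (-1)·0.444) / (6) = -2.056
  x_2 = (-7 - (-3)·-1.833 - (4)·0.444) / (9) = -1.586
  x_3 = (-5 - (3)·-1.833 - (-4)·-1.778) / (9) = -0.735
Residual b − A·x = (-0.985, 4.046, 1.439)

-0.985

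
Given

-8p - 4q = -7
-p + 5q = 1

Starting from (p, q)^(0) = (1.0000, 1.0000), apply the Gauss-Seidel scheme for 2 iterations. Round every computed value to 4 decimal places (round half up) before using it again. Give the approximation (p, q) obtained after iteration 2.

(0.7375, 0.3475)

Iteration 1:
  p = (-7 - (-4)·1.0000) / (-8) = 0.3750
  q = (1 - (-1)·0.3750) / (5) = 0.2750
Iteration 2:
  p = (-7 - (-4)·0.2750) / (-8) = 0.7375
  q = (1 - (-1)·0.7375) / (5) = 0.3475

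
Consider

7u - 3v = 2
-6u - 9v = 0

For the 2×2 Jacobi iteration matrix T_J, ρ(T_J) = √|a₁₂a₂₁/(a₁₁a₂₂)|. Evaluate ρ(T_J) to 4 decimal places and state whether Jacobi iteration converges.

a₁₂a₂₁/(a₁₁a₂₂) = (-3)·(-6) / ((7)·(-9)) = -0.285714
ρ = √|-0.285714| = √0.285714 = 0.5345
ρ < 1, so Jacobi converges

0.5345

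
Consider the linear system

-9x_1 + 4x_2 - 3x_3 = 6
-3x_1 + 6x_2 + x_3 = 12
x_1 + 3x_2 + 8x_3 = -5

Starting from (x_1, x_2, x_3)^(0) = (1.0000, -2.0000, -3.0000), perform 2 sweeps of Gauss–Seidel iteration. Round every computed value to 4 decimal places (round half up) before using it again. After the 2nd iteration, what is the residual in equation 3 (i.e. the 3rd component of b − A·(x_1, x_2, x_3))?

Iteration 1:
  x_1 = (6 - (4)·-2.0000 - (-3)·-3.0000) / (-9) = -0.5556
  x_2 = (12 - (-3)·-0.5556 - (1)·-3.0000) / (6) = 2.2222
  x_3 = (-5 - (1)·-0.5556 - (3)·2.2222) / (8) = -1.3889
Iteration 2:
  x_1 = (6 - (4)·2.2222 - (-3)·-1.3889) / (-9) = 0.7839
  x_2 = (12 - (-3)·0.7839 - (1)·-1.3889) / (6) = 2.6234
  x_3 = (-5 - (1)·0.7839 - (3)·2.6234) / (8) = -1.7068
Residual b − A·x = (-2.5589, 0.3181, 0.0003)

0.0003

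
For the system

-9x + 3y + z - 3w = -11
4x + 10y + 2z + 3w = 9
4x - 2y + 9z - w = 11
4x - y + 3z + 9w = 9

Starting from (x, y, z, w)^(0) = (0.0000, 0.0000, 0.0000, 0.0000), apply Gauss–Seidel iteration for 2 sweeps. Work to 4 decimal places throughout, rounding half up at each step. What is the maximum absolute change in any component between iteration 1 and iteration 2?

0.2841

Iteration 1:
  x = (-11 - (3)·0.0000 - (1)·0.0000 - (-3)·0.0000) / (-9) = 1.2222
  y = (9 - (4)·1.2222 - (2)·0.0000 - (3)·0.0000) / (10) = 0.4111
  z = (11 - (4)·1.2222 - (-2)·0.4111 - (-1)·0.0000) / (9) = 0.7704
  w = (9 - (4)·1.2222 - (-1)·0.4111 - (3)·0.7704) / (9) = 0.2457
Iteration 2:
  x = (-11 - (3)·0.4111 - (1)·0.7704 - (-3)·0.2457) / (-9) = 1.3630
  y = (9 - (4)·1.3630 - (2)·0.7704 - (3)·0.2457) / (10) = 0.1270
  z = (11 - (4)·1.3630 - (-2)·0.1270 - (-1)·0.2457) / (9) = 0.6720
  w = (9 - (4)·1.3630 - (-1)·0.1270 - (3)·0.6720) / (9) = 0.1843
Change: (0.1408, -0.2841, -0.0984, -0.0614) → max |·| = 0.2841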